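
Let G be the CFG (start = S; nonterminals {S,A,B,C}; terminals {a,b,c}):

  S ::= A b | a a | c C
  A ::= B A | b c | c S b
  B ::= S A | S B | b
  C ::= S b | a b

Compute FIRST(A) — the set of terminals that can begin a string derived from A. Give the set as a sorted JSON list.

Compute FIRST by fixpoint:
pass 1:
  A via A→b c: +{b}
  A via A→c S b: +{c}
  B via B→b: +{b}
  C via C→a b: +{a}
  S via S→A b: +{b,c}
  S via S→a a: +{a}
  FIRST(S)={a,b,c}  FIRST(A)={b,c}  FIRST(B)={b}  FIRST(C)={a}
pass 2:
  B via B→S A: +{a,c}
  C via C→S b: +{b,c}
  FIRST(S)={a,b,c}  FIRST(A)={b,c}  FIRST(B)={a,b,c}  FIRST(C)={a,b,c}
pass 3:
  A via A→B A: +{a}
  FIRST(S)={a,b,c}  FIRST(A)={a,b,c}  FIRST(B)={a,b,c}  FIRST(C)={a,b,c}
pass 4: done
  FIRST(S)={a,b,c}  FIRST(A)={a,b,c}  FIRST(B)={a,b,c}  FIRST(C)={a,b,c}

FIRST(A) = ["a", "b", "c"]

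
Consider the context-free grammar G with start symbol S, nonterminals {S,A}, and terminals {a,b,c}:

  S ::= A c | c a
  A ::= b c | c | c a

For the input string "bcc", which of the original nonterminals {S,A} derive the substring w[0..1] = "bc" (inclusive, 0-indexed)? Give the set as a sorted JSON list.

CNF form of G:
  S -> A T1 | T1 T2
  A -> T0 T1 | T1 T2 | c
  T0 -> b
  T1 -> c
  T2 -> a

CYK table (by increasing span) — only the sub-triangle for w[0..1]:
  cell(0,0) b: {T0}  orig:{}
  cell(1,1) c: {A,T1}  orig:{A}
  cell(0,1) bc: {A}

Original NTs in T[0,1] deriving "bc": ["A"]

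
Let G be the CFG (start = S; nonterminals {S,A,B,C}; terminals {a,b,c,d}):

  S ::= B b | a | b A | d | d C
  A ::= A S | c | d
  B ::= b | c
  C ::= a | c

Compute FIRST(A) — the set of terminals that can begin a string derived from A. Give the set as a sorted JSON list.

FIRST sets, iterate to fixpoint:
round 1:
  A via A→c: +{c}
  A via A→d: +{d}
  B via B→b: +{b}
  B via B→c: +{c}
  C via C→a: +{a}
  C via C→c: +{c}
  S via S→B b: +{b,c}
  S via S→a: +{a}
  S via S→d: +{d}
  S: {a,b,c,d}  A: {c,d}  B: {b,c}  C: {a,c}
round 2: (stable)
  S: {a,b,c,d}  A: {c,d}  B: {b,c}  C: {a,c}

FIRST(A) = ["c", "d"]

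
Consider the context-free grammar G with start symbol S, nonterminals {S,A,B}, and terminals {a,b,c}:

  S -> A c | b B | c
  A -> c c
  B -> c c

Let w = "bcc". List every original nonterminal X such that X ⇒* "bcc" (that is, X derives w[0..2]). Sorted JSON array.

Convert to CNF:
  S -> A T0 | T1 B | c
  A -> T0 T0
  B -> T0 T0
  T0 -> c
  T1 -> b

CYK table (by increasing span), restricted to cells inside w[0..2]:
  [0..0]={T1}  "b"  orig:{}
  [1..1]={S,T0}  "c"  orig:{S}
  [2..2]={S,T0}  "c"  orig:{S}
  [0..1]=∅  "bc"
  [1..2]={A,B}  "cc"
  [0..2]={S}  "bcc"

Original NTs in T[0,2] deriving "bcc": ["S"]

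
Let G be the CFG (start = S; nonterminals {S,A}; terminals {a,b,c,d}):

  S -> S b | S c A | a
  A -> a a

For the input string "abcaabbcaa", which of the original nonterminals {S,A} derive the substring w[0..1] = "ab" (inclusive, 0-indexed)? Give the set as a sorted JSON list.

CNF form of G:
  S -> S T1 | S X3 | a
  A -> T0 T0
  T0 -> a
  T1 -> b
  T2 -> c
  X3 -> T2 A

Fill CYK table bottom-up — only the sub-triangle for w[0..1]:
  cell(0,0) a: {S,T0}  orig:{S}
  cell(1,1) b: {T1}  orig:{}
  cell(0,1) ab: {S}

Original NTs in T[0,1] deriving "ab": ["S"]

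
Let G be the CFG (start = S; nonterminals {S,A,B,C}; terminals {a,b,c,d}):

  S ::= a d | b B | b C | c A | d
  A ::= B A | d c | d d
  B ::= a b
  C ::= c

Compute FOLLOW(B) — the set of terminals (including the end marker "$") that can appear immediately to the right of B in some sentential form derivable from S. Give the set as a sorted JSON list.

FIRST sets, iterate to fixpoint:
round 1:
  A via A→d c: +{d}
  B via B→a b: +{a}
  C via C→c: +{c}
  S via S→a d: +{a}
  S via S→b B: +{b}
  S via S→c A: +{c}
  S via S→d: +{d}
  S: {a,b,c,d}  A: {d}  B: {a}  C: {c}
round 2:
  A via A→B A: +{a}
  S: {a,b,c,d}  A: {a,d}  B: {a}  C: {c}
round 3: (no change)
  S: {a,b,c,d}  A: {a,d}  B: {a}  C: {c}

FOLLOW iteration:
seed FOLLOW(S) with $
pass 1:
  A→B A: FOLLOW(B) ⊇ FIRST(A) = {a,d}; new: +{a,d}
  S→b B: FOLLOW(B) ⊇ FOLLOW(S) ⊇ {$}; new: +{$}
  S→b C: FOLLOW(C) ⊇ FOLLOW(S) ⊇ {$}; new: +{$}
  S→c A: FOLLOW(A) ⊇ FOLLOW(S) ⊇ {$}; new: +{$}
  FOLLOW[S]={$}  FOLLOW[A]={$}  FOLLOW[B]={$,a,d}  FOLLOW[C]={$}
pass 2: done
  FOLLOW[S]={$}  FOLLOW[A]={$}  FOLLOW[B]={$,a,d}  FOLLOW[C]={$}

FOLLOW(B) = ["$", "a", "d"]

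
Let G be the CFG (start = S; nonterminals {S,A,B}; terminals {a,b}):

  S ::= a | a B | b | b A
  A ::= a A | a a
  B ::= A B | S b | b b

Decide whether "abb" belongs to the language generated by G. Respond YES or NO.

Convert to CNF:
  S -> T0 B | T1 A | a | b
  A -> T0 A | T0 T0
  B -> A B | S T1 | T1 T1
  T0 -> a
  T1 -> b

CYK table (by increasing span):
  T[0,0] 'a' = {S,T0}  orig:{S}
  T[1,1] 'b' = {S,T1}  orig:{S}
  T[2,2] 'b' = {S,T1}  orig:{S}
  T[0,1] 'ab' = {B}
  T[1,2] 'bb' = {B}
  T[0,2] 'abb' = {S}

S ∈ T[0,2] ⇒ YES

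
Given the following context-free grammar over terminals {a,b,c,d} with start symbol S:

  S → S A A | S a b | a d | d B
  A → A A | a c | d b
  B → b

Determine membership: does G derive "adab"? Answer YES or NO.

Convert to CNF:
  S -> S X4 | S X5 | T0 T2 | T2 B
  A -> A A | T0 T1 | T2 T3
  B -> b
  T0 -> a
  T1 -> c
  T2 -> d
  T3 -> b
  X4 -> A A
  X5 -> T0 T3

Fill CYK table bottom-up:
  T[0,0] 'a' = {T0}  orig:{}
  T[1,1] 'd' = {T2}  orig:{}
  T[2,2] 'a' = {T0}  orig:{}
  T[3,3] 'b' = {B,T3}  orig:{B}
  T[0,1] 'ad' = {S}
  T[1,2] 'da' = ∅
  T[2,3] 'ab' = {X5}  orig:{}
  T[0,2] 'ada' = ∅
  T[1,3] 'dab' = ∅
  T[0,3] 'adab' = {S}

S ∈ T[0,3] ⇒ YES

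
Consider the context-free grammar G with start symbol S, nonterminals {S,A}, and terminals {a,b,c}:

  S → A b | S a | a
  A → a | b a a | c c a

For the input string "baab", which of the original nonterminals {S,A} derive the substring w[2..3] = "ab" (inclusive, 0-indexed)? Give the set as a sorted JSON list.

Convert to CNF:
  S -> A T0 | S T1 | a
  A -> T0 X3 | T2 X4 | a
  T0 -> b
  T1 -> a
  T2 -> c
  X3 -> T1 T1
  X4 -> T2 T1

CYK table (by increasing span) (cells [i..j] with 2 ≤ i ≤ j ≤ 3 only):
  T[2,2] 'a' = {A,S,T1}  orig:{A,S}
  T[3,3] 'b' = {T0}  orig:{}
  T[2,3] 'ab' = {S}

Original NTs in T[2,3] deriving "ab": ["S"]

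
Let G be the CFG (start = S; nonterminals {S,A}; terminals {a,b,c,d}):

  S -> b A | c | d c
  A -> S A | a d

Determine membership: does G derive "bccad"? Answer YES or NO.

CNF form of G:
  S -> T1 T3 | T2 A | c
  A -> S A | T0 T1
  T0 -> a
  T1 -> d
  T2 -> b
  T3 -> c

CYK fill:
  T[0,0] 'b' = {T2}  orig:{}
  T[1,1] 'c' = {S,T3}  orig:{S}
  T[2,2] 'c' = {S,T3}  orig:{S}
  T[3,3] 'a' = {T0}  orig:{}
  T[4,4] 'd' = {T1}  orig:{}
  T[0,1] 'bc' = ∅
  T[1,2] 'cc' = ∅
  T[2,3] 'ca' = ∅
  T[3,4] 'ad' = {A}
  T[0,2] 'bcc' = ∅
  T[1,3] 'cca' = ∅
  T[2,4] 'cad' = {A}
  T[0,3] 'bcca' = ∅
  T[1,4] 'ccad' = {A}
  T[0,4] 'bccad' = {S}

S ∈ T[0,4] ⇒ YES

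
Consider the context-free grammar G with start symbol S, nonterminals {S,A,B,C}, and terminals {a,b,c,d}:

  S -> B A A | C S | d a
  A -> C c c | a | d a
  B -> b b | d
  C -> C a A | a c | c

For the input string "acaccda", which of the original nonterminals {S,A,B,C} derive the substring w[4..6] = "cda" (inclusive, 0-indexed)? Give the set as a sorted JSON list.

CNF form of G:
  S -> B X6 | C S | T1 T2
  A -> C X4 | T1 T2 | a
  B -> T3 T3 | d
  C -> C X5 | T2 T0 | c
  T0 -> c
  T1 -> d
  T2 -> a
  T3 -> b
  X4 -> T0 T0
  X5 -> T2 A
  X6 -> A A

CYK table (by increasing span), restricted to cells inside w[4..6]:
  [4..4]={C,T0}  "c"  orig:{C}
  [5..5]={B,T1}  "d"  orig:{B}
  [6..6]={A,T2}  "a"  orig:{A}
  [4..5]=∅  "cd"
  [5..6]={A,S}  "da"
  [4..6]={S}  "cda"

Original NTs in T[4,6] deriving "cda": ["S"]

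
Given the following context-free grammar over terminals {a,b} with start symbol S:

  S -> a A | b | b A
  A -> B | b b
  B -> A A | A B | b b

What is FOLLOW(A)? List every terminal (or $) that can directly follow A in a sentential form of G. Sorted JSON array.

FIRST iteration:
pass 1:
  A via A→b b: +{b}
  B via B→A A: +{b}
  S via S→a A: +{a}
  S via S→b: +{b}
  FIRST[S]={a,b}  FIRST[A]={b}  FIRST[B]={b}
pass 2: (stable)
  FIRST[S]={a,b}  FIRST[A]={b}  FIRST[B]={b}

FOLLOW iteration:
seed FOLLOW(S) with $
[1]
  B→A A: FOLLOW(A) ⊇ FIRST(A) = {b}; new: +{b}
  S→a A: FOLLOW(A) ⊇ FOLLOW(S) ⊇ {$}; new: +{$}
  S: {$}  A: {$,b}  B: {}
[2]
  A→B: FOLLOW(B) ⊇ FOLLOW(A) ⊇ {$,b}; new: +{$,b}
  S: {$}  A: {$,b}  B: {$,b}
[3] (no change)
  S: {$}  A: {$,b}  B: {$,b}

FOLLOW(A) = ["$", "b"]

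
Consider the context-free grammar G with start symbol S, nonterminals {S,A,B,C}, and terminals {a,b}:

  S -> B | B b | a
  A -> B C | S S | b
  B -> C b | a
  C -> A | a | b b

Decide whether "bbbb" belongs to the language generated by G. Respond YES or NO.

Convert to CNF:
  S -> B T0 | C T0 | a
  A -> B C | S S | b
  B -> C T0 | a
  C -> B C | S S | T0 T0 | a | b
  T0 -> b

Fill CYK table bottom-up:
  T[0,0] 'b' = {A,C,T0}  orig:{A,C}
  T[1,1] 'b' = {A,C,T0}  orig:{A,C}
  T[2,2] 'b' = {A,C,T0}  orig:{A,C}
  T[3,3] 'b' = {A,C,T0}  orig:{A,C}
  T[0,1] 'bb' = {B,C,S}
  T[1,2] 'bb' = {B,C,S}
  T[2,3] 'bb' = {B,C,S}
  T[0,2] 'bbb' = {A,B,C,S}
  T[1,3] 'bbb' = {A,B,C,S}
  T[0,3] 'bbbb' = {A,B,C,S}

S ∈ T[0,3] ⇒ YES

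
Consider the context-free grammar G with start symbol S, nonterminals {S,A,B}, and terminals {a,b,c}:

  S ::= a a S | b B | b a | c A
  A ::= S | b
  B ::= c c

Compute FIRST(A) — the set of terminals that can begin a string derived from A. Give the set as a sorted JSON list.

Compute FIRST by fixpoint:
round 1:
  A via A→b: +{b}
  B via B→c c: +{c}
  S via S→a a S: +{a}
  S via S→b B: +{b}
  S via S→c A: +{c}
  FIRST[S]={a,b,c}  FIRST[A]={b}  FIRST[B]={c}
round 2:
  A via A→S: +{a,c}
  FIRST[S]={a,b,c}  FIRST[A]={a,b,c}  FIRST[B]={c}
round 3: (no change)
  FIRST[S]={a,b,c}  FIRST[A]={a,b,c}  FIRST[B]={c}

FIRST(A) = ["a", "b", "c"]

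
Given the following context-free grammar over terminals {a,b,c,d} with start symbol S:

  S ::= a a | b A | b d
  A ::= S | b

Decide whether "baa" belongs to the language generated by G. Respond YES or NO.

Convert to CNF:
  S -> T0 T0 | T1 A | T1 T2
  A -> T0 T0 | T1 A | T1 T2 | b
  T0 -> a
  T1 -> b
  T2 -> d

CYK table (by increasing span):
  cell(0,0) b: {A,T1}  orig:{A}
  cell(1,1) a: {T0}  orig:{}
  cell(2,2) a: {T0}  orig:{}
  cell(0,1) ba: ∅
  cell(1,2) aa: {A,S}
  cell(0,2) baa: {A,S}

S ∈ T[0,2] ⇒ YES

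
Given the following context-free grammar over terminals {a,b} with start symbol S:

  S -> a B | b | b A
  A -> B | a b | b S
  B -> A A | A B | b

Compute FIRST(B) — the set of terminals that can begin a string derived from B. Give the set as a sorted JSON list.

FIRST iteration:
iter 1:
  A via A→a b: +{a}
  A via A→b S: +{b}
  B via B→A A: +{a,b}
  S via S→a B: +{a}
  S via S→b: +{b}
  S: {a,b}  A: {a,b}  B: {a,b}
iter 2: — fixpoint
  S: {a,b}  A: {a,b}  B: {a,b}

FIRST(B) = ["a", "b"]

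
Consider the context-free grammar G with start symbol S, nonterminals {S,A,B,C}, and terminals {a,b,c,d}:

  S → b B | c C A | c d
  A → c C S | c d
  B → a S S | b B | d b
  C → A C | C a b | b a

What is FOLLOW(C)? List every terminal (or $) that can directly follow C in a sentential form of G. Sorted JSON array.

FIRST sets, iterate to fixpoint:
iter 1:
  A via A→c C S: +{c}
  B via B→a S S: +{a}
  B via B→b B: +{b}
  B via B→d b: +{d}
  C via C→A C: +{c}
  C via C→b a: +{b}
  S via S→b B: +{b}
  S via S→c C A: +{c}
  FIRST(S)={b,c}  FIRST(A)={c}  FIRST(B)={a,b,d}  FIRST(C)={b,c}
iter 2: (stable)
  FIRST(S)={b,c}  FIRST(A)={c}  FIRST(B)={a,b,d}  FIRST(C)={b,c}

Compute FOLLOW by fixpoint:
seed FOLLOW(S) with $
[1]
  A→c C S: FOLLOW(C) ⊇ FIRST(S) = {b,c}; new: +{b,c}
  B→a S S: FOLLOW(S) ⊇ FIRST(S) = {b,c}; new: +{b,c}
  C→A C: FOLLOW(A) ⊇ FIRST(C) = {b,c}; new: +{b,c}
  C→C a b: FOLLOW(C) ⊇ FIRST(a) = {a}; new: +{a}
  S→b B: FOLLOW(B) ⊇ FOLLOW(S) ⊇ {$,b,c}; new: +{$,b,c}
  S→c C A: FOLLOW(A) ⊇ FOLLOW(S) ⊇ {$,b,c}; new: +{$}
  FOLLOW(S)={$,b,c}  FOLLOW(A)={$,b,c}  FOLLOW(B)={$,b,c}  FOLLOW(C)={a,b,c}
[2] done
  FOLLOW(S)={$,b,c}  FOLLOW(A)={$,b,c}  FOLLOW(B)={$,b,c}  FOLLOW(C)={a,b,c}

FOLLOW(C) = ["a", "b", "c"]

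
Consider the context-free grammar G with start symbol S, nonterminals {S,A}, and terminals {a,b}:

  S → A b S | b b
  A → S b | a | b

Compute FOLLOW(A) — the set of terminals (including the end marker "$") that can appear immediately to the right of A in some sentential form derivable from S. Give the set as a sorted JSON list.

FIRST iteration:
[1]
  A via A→a: +{a}
  A via A→b: +{b}
  S via S→A b S: +{a,b}
  FIRST[S]={a,b}  FIRST[A]={a,b}
[2] (no change)
  FIRST[S]={a,b}  FIRST[A]={a,b}

FOLLOW sets:
seed FOLLOW(S) with $
round 1:
  A→S b: FOLLOW(S) ⊇ FIRST(b) = {b}; new: +{b}
  S→A b S: FOLLOW(A) ⊇ FIRST(b) = {b}; new: +{b}
  FOLLOW(S)={$,b}  FOLLOW(A)={b}
round 2: (no change)
  FOLLOW(S)={$,b}  FOLLOW(A)={b}

FOLLOW(A) = ["b"]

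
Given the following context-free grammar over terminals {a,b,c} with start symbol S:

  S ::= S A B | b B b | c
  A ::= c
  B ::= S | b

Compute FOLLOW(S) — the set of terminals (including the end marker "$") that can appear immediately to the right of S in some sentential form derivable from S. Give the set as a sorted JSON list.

FIRST sets, iterate to fixpoint:
iter 1:
  A via A→c: +{c}
  B via B→b: +{b}
  S via S→b B b: +{b}
  S via S→c: +{c}
  FIRST(S)={b,c}  FIRST(A)={c}  FIRST(B)={b}
iter 2:
  B via B→S: +{c}
  FIRST(S)={b,c}  FIRST(A)={c}  FIRST(B)={b,c}
iter 3: (stable)
  FIRST(S)={b,c}  FIRST(A)={c}  FIRST(B)={b,c}

FOLLOW iteration:
seed FOLLOW(S) with $
[1]
  S→S A B: FOLLOW(S) ⊇ FIRST(A) = {c}; new: +{c}
  S→S A B: FOLLOW(A) ⊇ FIRST(B) = {b,c}; new: +{b,c}
  S→S A B: FOLLOW(B) ⊇ FOLLOW(S) ⊇ {$,c}; new: +{$,c}
  S→b B b: FOLLOW(B) ⊇ FIRST(b) = {b}; new: +{b}
  S: {$,c}  A: {b,c}  B: {$,b,c}
[2]
  B→S: FOLLOW(S) ⊇ FOLLOW(B) ⊇ {$,b,c}; new: +{b}
  S: {$,b,c}  A: {b,c}  B: {$,b,c}
[3] — fixpoint
  S: {$,b,c}  A: {b,c}  B: {$,b,c}

FOLLOW(S) = ["$", "b", "c"]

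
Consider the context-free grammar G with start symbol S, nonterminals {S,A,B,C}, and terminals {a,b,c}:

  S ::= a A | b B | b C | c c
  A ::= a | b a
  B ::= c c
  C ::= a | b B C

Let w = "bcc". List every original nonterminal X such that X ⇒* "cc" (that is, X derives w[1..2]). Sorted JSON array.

Convert to CNF:
  S -> T0 B | T0 C | T1 A | T2 T2
  A -> T0 T1 | a
  B -> T2 T2
  C -> T0 X3 | a
  T0 -> b
  T1 -> a
  T2 -> c
  X3 -> B C

Fill CYK table bottom-up (cells [i..j] with 1 ≤ i ≤ j ≤ 2 only):
  cell(1,1) c: {T2}  orig:{}
  cell(2,2) c: {T2}  orig:{}
  cell(1,2) cc: {B,S}

Original NTs in T[1,2] deriving "cc": ["B", "S"]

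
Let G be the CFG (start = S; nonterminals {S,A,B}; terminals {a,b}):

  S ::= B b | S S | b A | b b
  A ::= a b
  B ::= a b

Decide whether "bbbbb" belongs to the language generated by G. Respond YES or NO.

CNF form of G:
  S -> B T1 | S S | T1 A | T1 T1
  A -> T0 T1
  B -> T0 T1
  T0 -> a
  T1 -> b

CYK table (by increasing span):
  cell(0,0) b: {T1}  orig:{}
  cell(1,1) b: {T1}  orig:{}
  cell(2,2) b: {T1}  orig:{}
  cell(3,3) b: {T1}  orig:{}
  cell(4,4) b: {T1}  orig:{}
  cell(0,1) bb: {S}
  cell(1,2) bb: {S}
  cell(2,3) bb: {S}
  cell(3,4) bb: {S}
  cell(0,2) bbb: ∅
  cell(1,3) bbb: ∅
  cell(2,4) bbb: ∅
  cell(0,3) bbbb: {S}
  cell(1,4) bbbb: {S}
  cell(0,4) bbbbb: ∅

S ∉ T[0,4] ⇒ NO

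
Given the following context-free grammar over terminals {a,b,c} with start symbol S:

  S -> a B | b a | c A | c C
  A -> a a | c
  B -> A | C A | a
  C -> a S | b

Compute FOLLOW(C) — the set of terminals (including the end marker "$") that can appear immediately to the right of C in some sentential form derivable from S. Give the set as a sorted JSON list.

FIRST sets, iterate to fixpoint:
iter 1:
  A via A→a a: +{a}
  A via A→c: +{c}
  B via B→A: +{a,c}
  C via C→a S: +{a}
  C via C→b: +{b}
  S via S→a B: +{a}
  S via S→b a: +{b}
  S via S→c A: +{c}
  FIRST[S]={a,b,c}  FIRST[A]={a,c}  FIRST[B]={a,c}  FIRST[C]={a,b}
iter 2:
  B via B→C A: +{b}
  FIRST[S]={a,b,c}  FIRST[A]={a,c}  FIRST[B]={a,b,c}  FIRST[C]={a,b}
iter 3: done
  FIRST[S]={a,b,c}  FIRST[A]={a,c}  FIRST[B]={a,b,c}  FIRST[C]={a,b}

FOLLOW iteration:
seed FOLLOW(S) with $
round 1:
  B→C A: FOLLOW(C) ⊇ FIRST(A) = {a,c}; new: +{a,c}
  C→a S: FOLLOW(S) ⊇ FOLLOW(C) ⊇ {a,c}; new: +{a,c}
  S→a B: FOLLOW(B) ⊇ FOLLOW(S) ⊇ {$,a,c}; new: +{$,a,c}
  S→c A: FOLLOW(A) ⊇ FOLLOW(S) ⊇ {$,a,c}; new: +{$,a,c}
  S→c C: FOLLOW(C) ⊇ FOLLOW(S) ⊇ {$,a,c}; new: +{$}
  FOLLOW(S)={$,a,c}  FOLLOW(A)={$,a,c}  FOLLOW(B)={$,a,c}  FOLLOW(C)={$,a,c}
round 2: (stable)
  FOLLOW(S)={$,a,c}  FOLLOW(A)={$,a,c}  FOLLOW(B)={$,a,c}  FOLLOW(C)={$,a,c}

FOLLOW(C) = ["$", "a", "c"]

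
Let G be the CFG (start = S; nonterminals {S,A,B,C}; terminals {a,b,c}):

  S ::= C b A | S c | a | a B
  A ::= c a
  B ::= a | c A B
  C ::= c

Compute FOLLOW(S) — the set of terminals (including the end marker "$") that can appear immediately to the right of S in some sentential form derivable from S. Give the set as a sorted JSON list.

Compute FIRST by fixpoint:
pass 1:
  A via A→c a: +{c}
  B via B→a: +{a}
  B via B→c A B: +{c}
  C via C→c: +{c}
  S via S→C b A: +{c}
  S via S→a: +{a}
  S: {a,c}  A: {c}  B: {a,c}  C: {c}
pass 2: (no change)
  S: {a,c}  A: {c}  B: {a,c}  C: {c}

FOLLOW sets:
initialize: $ ∈ FOLLOW(S)
pass 1:
  B→c A B: FOLLOW(A) ⊇ FIRST(B) = {a,c}; new: +{a,c}
  S→C b A: FOLLOW(C) ⊇ FIRST(b) = {b}; new: +{b}
  S→C b A: FOLLOW(A) ⊇ FOLLOW(S) ⊇ {$}; new: +{$}
  S→S c: FOLLOW(S) ⊇ FIRST(c) = {c}; new: +{c}
  S→a B: FOLLOW(B) ⊇ FOLLOW(S) ⊇ {$,c}; new: +{$,c}
  FOLLOW(S)={$,c}  FOLLOW(A)={$,a,c}  FOLLOW(B)={$,c}  FOLLOW(C)={b}
pass 2: — fixpoint
  FOLLOW(S)={$,c}  FOLLOW(A)={$,a,c}  FOLLOW(B)={$,c}  FOLLOW(C)={b}

FOLLOW(S) = ["$", "c"]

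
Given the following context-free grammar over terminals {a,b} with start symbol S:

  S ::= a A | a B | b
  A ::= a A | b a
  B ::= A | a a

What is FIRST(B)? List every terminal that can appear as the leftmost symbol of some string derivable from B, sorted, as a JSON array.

FIRST iteration:
[1]
  A via A→a A: +{a}
  A via A→b a: +{b}
  B via B→A: +{a,b}
  S via S→a A: +{a}
  S via S→b: +{b}
  S: {a,b}  A: {a,b}  B: {a,b}
[2] — fixpoint
  S: {a,b}  A: {a,b}  B: {a,b}

FIRST(B) = ["a", "b"]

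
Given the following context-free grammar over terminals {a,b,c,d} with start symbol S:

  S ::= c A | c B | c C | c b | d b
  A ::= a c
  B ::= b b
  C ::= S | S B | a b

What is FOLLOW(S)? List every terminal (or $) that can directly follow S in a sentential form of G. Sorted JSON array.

FIRST sets, iterate to fixpoint:
pass 1:
  A via A→a c: +{a}
  B via B→b b: +{b}
  C via C→a b: +{a}
  S via S→c A: +{c}
  S via S→d b: +{d}
  FIRST(S)={c,d}  FIRST(A)={a}  FIRST(B)={b}  FIRST(C)={a}
pass 2:
  C via C→S: +{c,d}
  FIRST(S)={c,d}  FIRST(A)={a}  FIRST(B)={b}  FIRST(C)={a,c,d}
pass 3: — fixpoint
  FIRST(S)={c,d}  FIRST(A)={a}  FIRST(B)={b}  FIRST(C)={a,c,d}

FOLLOW sets:
initialize: $ ∈ FOLLOW(S)
[1]
  C→S B: FOLLOW(S) ⊇ FIRST(B) = {b}; new: +{b}
  S→c A: FOLLOW(A) ⊇ FOLLOW(S) ⊇ {$,b}; new: +{$,b}
  S→c B: FOLLOW(B) ⊇ FOLLOW(S) ⊇ {$,b}; new: +{$,b}
  S→c C: FOLLOW(C) ⊇ FOLLOW(S) ⊇ {$,b}; new: +{$,b}
  FOLLOW[S]={$,b}  FOLLOW[A]={$,b}  FOLLOW[B]={$,b}  FOLLOW[C]={$,b}
[2] — fixpoint
  FOLLOW[S]={$,b}  FOLLOW[A]={$,b}  FOLLOW[B]={$,b}  FOLLOW[C]={$,b}

FOLLOW(S) = ["$", "b"]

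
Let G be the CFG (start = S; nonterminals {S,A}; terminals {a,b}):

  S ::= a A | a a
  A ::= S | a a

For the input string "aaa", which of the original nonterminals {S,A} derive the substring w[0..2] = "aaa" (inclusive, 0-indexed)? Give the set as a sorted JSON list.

CNF form of G:
  S -> T0 A | T0 T0
  A -> T0 A | T0 T0
  T0 -> a

Fill CYK table bottom-up (cells [i..j] with 0 ≤ i ≤ j ≤ 2 only):
  T[0,0] 'a' = {T0}  orig:{}
  T[1,1] 'a' = {T0}  orig:{}
  T[2,2] 'a' = {T0}  orig:{}
  T[0,1] 'aa' = {A,S}
  T[1,2] 'aa' = {A,S}
  T[0,2] 'aaa' = {A,S}

Original NTs in T[0,2] deriving "aaa": ["A", "S"]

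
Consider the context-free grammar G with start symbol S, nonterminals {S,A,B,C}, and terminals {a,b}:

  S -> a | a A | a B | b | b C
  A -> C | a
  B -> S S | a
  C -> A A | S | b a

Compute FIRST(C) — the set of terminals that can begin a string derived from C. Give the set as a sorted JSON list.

FIRST sets, iterate to fixpoint:
iter 1:
  A via A→a: +{a}
  B via B→a: +{a}
  C via C→A A: +{a}
  C via C→b a: +{b}
  S via S→a: +{a}
  S via S→b: +{b}
  FIRST(S)={a,b}  FIRST(A)={a}  FIRST(B)={a}  FIRST(C)={a,b}
iter 2:
  A via A→C: +{b}
  B via B→S S: +{b}
  FIRST(S)={a,b}  FIRST(A)={a,b}  FIRST(B)={a,b}  FIRST(C)={a,b}
iter 3: (stable)
  FIRST(S)={a,b}  FIRST(A)={a,b}  FIRST(B)={a,b}  FIRST(C)={a,b}

FIRST(C) = ["a", "b"]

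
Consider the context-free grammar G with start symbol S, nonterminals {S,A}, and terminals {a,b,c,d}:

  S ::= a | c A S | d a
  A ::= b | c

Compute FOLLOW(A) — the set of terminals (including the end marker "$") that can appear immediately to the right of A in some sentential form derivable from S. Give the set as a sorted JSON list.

FIRST sets, iterate to fixpoint:
pass 1:
  A via A→b: +{b}
  A via A→c: +{c}
  S via S→a: +{a}
  S via S→c A S: +{c}
  S via S→d a: +{d}
  FIRST(S)={a,c,d}  FIRST(A)={b,c}
pass 2: done
  FIRST(S)={a,c,d}  FIRST(A)={b,c}

FOLLOW sets:
initialize: $ ∈ FOLLOW(S)
iter 1:
  S→c A S: FOLLOW(A) ⊇ FIRST(S) = {a,c,d}; new: +{a,c,d}
  FOLLOW[S]={$}  FOLLOW[A]={a,c,d}
iter 2: (stable)
  FOLLOW[S]={$}  FOLLOW[A]={a,c,d}

FOLLOW(A) = ["a", "c", "d"]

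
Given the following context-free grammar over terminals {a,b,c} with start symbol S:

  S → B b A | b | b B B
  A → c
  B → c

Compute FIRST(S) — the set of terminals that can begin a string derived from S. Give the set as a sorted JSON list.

FIRST iteration:
iter 1:
  A via A→c: +{c}
  B via B→c: +{c}
  S via S→B b A: +{c}
  S via S→b: +{b}
  FIRST(S)={b,c}  FIRST(A)={c}  FIRST(B)={c}
iter 2: (stable)
  FIRST(S)={b,c}  FIRST(A)={c}  FIRST(B)={c}

FIRST(S) = ["b", "c"]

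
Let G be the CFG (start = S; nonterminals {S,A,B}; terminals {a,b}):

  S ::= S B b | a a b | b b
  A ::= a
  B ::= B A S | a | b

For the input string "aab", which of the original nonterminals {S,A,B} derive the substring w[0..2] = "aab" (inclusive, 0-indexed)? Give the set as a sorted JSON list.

Convert to CNF:
  S -> S X3 | T0 T0 | T1 X4
  A -> a
  B -> B X2 | a | b
  T0 -> b
  T1 -> a
  X2 -> A S
  X3 -> B T0
  X4 -> T1 T0

CYK fill (cells [i..j] with 0 ≤ i ≤ j ≤ 2 only):
  cell(0,0) a: {A,B,T1}  orig:{A,B}
  cell(1,1) a: {A,B,T1}  orig:{A,B}
  cell(2,2) b: {B,T0}  orig:{B}
  cell(0,1) aa: ∅
  cell(1,2) ab: {X3,X4}  orig:{}
  cell(0,2) aab: {S}

Original NTs in T[0,2] deriving "aab": ["S"]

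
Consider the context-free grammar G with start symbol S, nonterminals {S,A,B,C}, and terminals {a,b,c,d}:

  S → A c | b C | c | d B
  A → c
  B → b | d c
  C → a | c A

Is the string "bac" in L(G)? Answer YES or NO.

CNF form of G:
  S -> A T1 | T0 B | T2 C | c
  A -> c
  B -> T0 T1 | b
  C -> T1 A | a
  T0 -> d
  T1 -> c
  T2 -> b

CYK table (by increasing span):
  [0..0]={B,T2}  "b"  orig:{B}
  [1..1]={C}  "a"
  [2..2]={A,S,T1}  "c"  orig:{A,S}
  [0..1]={S}  "ba"
  [1..2]=∅  "ac"
  [0..2]=∅  "bac"

S ∉ T[0,2] ⇒ NO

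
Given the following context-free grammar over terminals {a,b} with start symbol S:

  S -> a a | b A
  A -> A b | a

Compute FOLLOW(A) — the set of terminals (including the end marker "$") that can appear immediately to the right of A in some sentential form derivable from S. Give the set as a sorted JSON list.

FIRST sets, iterate to fixpoint:
[1]
  A via A→a: +{a}
  S via S→a a: +{a}
  S via S→b A: +{b}
  FIRST(S)={a,b}  FIRST(A)={a}
[2] done
  FIRST(S)={a,b}  FIRST(A)={a}

FOLLOW iteration:
seed FOLLOW(S) with $
pass 1:
  A→A b: FOLLOW(A) ⊇ FIRST(b) = {b}; new: +{b}
  S→b A: FOLLOW(A) ⊇ FOLLOW(S) ⊇ {$}; new: +{$}
  FOLLOW[S]={$}  FOLLOW[A]={$,b}
pass 2: (no change)
  FOLLOW[S]={$}  FOLLOW[A]={$,b}

FOLLOW(A) = ["$", "b"]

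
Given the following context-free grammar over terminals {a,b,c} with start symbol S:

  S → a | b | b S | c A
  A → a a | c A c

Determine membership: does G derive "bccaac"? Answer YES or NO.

CNF form of G:
  S -> T1 A | T2 S | a | b
  A -> T0 T0 | T1 X3
  T0 -> a
  T1 -> c
  T2 -> b
  X3 -> A T1

CYK fill:
  [0..0]={S,T2}  "b"  orig:{S}
  [1..1]={T1}  "c"  orig:{}
  [2..2]={T1}  "c"  orig:{}
  [3..3]={S,T0}  "a"  orig:{S}
  [4..4]={S,T0}  "a"  orig:{S}
  [5..5]={T1}  "c"  orig:{}
  [0..1]=∅  "bc"
  [1..2]=∅  "cc"
  [2..3]=∅  "ca"
  [3..4]={A}  "aa"
  [4..5]=∅  "ac"
  [0..2]=∅  "bcc"
  [1..3]=∅  "cca"
  [2..4]={S}  "caa"
  [3..5]={X3}  "aac"  orig:{}
  [0..3]=∅  "bcca"
  [1..4]=∅  "ccaa"
  [2..5]={A}  "caac"
  [0..4]=∅  "bccaa"
  [1..5]={S}  "ccaac"
  [0..5]={S}  "bccaac"

S ∈ T[0,5] ⇒ YES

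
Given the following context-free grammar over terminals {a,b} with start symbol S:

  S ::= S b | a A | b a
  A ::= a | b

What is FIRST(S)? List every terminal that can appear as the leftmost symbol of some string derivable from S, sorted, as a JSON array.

Compute FIRST by fixpoint:
round 1:
  A via A→a: +{a}
  A via A→b: +{b}
  S via S→a A: +{a}
  S via S→b a: +{b}
  S: {a,b}  A: {a,b}
round 2: (no change)
  S: {a,b}  A: {a,b}

FIRST(S) = ["a", "b"]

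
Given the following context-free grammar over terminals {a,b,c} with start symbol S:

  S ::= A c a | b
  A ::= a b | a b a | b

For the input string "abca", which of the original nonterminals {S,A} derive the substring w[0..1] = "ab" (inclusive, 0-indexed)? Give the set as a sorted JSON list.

Convert to CNF:
  S -> A X4 | b
  A -> T0 T1 | T0 X3 | b
  T0 -> a
  T1 -> b
  T2 -> c
  X3 -> T1 T0
  X4 -> T2 T0

CYK table (by increasing span), restricted to cells inside w[0..1]:
  T[0,0] 'a' = {T0}  orig:{}
  T[1,1] 'b' = {A,S,T1}  orig:{A,S}
  T[0,1] 'ab' = {A}

Original NTs in T[0,1] deriving "ab": ["A"]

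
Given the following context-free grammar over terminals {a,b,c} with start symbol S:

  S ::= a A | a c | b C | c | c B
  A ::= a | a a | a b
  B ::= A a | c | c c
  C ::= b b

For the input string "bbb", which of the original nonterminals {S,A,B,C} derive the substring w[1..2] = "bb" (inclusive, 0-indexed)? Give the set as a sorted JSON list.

Convert to CNF:
  S -> T0 A | T0 T2 | T1 C | T2 B | c
  A -> T0 T0 | T0 T1 | a
  B -> A T0 | T2 T2 | c
  C -> T1 T1
  T0 -> a
  T1 -> b
  T2 -> c

Fill CYK table bottom-up, restricted to cells inside w[1..2]:
  T[1,1] 'b' = {T1}  orig:{}
  T[2,2] 'b' = {T1}  orig:{}
  T[1,2] 'bb' = {C}

Original NTs in T[1,2] deriving "bb": ["C"]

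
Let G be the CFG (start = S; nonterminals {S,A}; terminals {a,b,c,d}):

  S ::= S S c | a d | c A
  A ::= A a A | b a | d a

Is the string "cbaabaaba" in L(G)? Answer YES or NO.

Convert to CNF:
  S -> S X5 | T0 T2 | T3 A
  A -> A X4 | T1 T0 | T2 T0
  T0 -> a
  T1 -> b
  T2 -> d
  T3 -> c
  X4 -> T0 A
  X5 -> S T3

CYK fill:
  [0..0]={T3}  "c"  orig:{}
  [1..1]={T1}  "b"  orig:{}
  [2..2]={T0}  "a"  orig:{}
  [3..3]={T0}  "a"  orig:{}
  [4..4]={T1}  "b"  orig:{}
  [5..5]={T0}  "a"  orig:{}
  [6..6]={T0}  "a"  orig:{}
  [7..7]={T1}  "b"  orig:{}
  [8..8]={T0}  "a"  orig:{}
  [0..1]=∅  "cb"
  [1..2]={A}  "ba"
  [2..3]=∅  "aa"
  [3..4]=∅  "ab"
  [4..5]={A}  "ba"
  [5..6]=∅  "aa"
  [6..7]=∅  "ab"
  [7..8]={A}  "ba"
  [0..2]={S}  "cba"
  [1..3]=∅  "baa"
  [2..4]=∅  "aab"
  [3..5]={X4}  "aba"  orig:{}
  [4..6]=∅  "baa"
  [5..7]=∅  "aab"
  [6..8]={X4}  "aba"  orig:{}
  [0..3]=∅  "cbaa"
  [1..4]=∅  "baab"
  [2..5]=∅  "aaba"
  [3..6]=∅  "abaa"
  [4..7]=∅  "baab"
  [5..8]=∅  "aaba"
  [0..4]=∅  "cbaab"
  [1..5]={A}  "baaba"
  [2..6]=∅  "aabaa"
  [3..7]=∅  "abaab"
  [4..8]={A}  "baaba"
  [0..5]={S}  "cbaaba"
  [1..6]=∅  "baabaa"
  [2..7]=∅  "aabaab"
  [3..8]={X4}  "abaaba"  orig:{}
  [0..6]=∅  "cbaabaa"
  [1..7]=∅  "baabaab"
  [2..8]=∅  "aabaaba"
  [0..7]=∅  "cbaabaab"
  [1..8]={A}  "baabaaba"
  [0..8]={S}  "cbaabaaba"

S ∈ T[0,8] ⇒ YES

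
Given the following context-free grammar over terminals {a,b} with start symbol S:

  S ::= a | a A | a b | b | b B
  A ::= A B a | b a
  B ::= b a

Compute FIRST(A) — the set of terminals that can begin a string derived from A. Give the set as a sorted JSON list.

FIRST sets, iterate to fixpoint:
round 1:
  A via A→b a: +{b}
  B via B→b a: +{b}
  S via S→a: +{a}
  S via S→b: +{b}
  FIRST[S]={a,b}  FIRST[A]={b}  FIRST[B]={b}
round 2: done
  FIRST[S]={a,b}  FIRST[A]={b}  FIRST[B]={b}

FIRST(A) = ["b"]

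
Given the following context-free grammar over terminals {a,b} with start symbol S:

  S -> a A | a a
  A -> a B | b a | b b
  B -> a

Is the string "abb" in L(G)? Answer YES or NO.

CNF form of G:
  S -> T0 A | T0 T0
  A -> T0 B | T1 T0 | T1 T1
  B -> a
  T0 -> a
  T1 -> b

CYK fill:
  [0..0]={B,T0}  "a"  orig:{B}
  [1..1]={T1}  "b"  orig:{}
  [2..2]={T1}  "b"  orig:{}
  [0..1]=∅  "ab"
  [1..2]={A}  "bb"
  [0..2]={S}  "abb"

S ∈ T[0,2] ⇒ YES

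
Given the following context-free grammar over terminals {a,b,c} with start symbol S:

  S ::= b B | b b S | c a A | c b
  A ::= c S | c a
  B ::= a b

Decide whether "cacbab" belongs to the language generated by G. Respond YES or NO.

CNF form of G:
  S -> T0 T2 | T0 X4 | T2 B | T2 X3
  A -> T0 S | T0 T1
  B -> T1 T2
  T0 -> c
  T1 -> a
  T2 -> b
  X3 -> T2 S
  X4 -> T1 A

Fill CYK table bottom-up:
  T[0,0] 'c' = {T0}  orig:{}
  T[1,1] 'a' = {T1}  orig:{}
  T[2,2] 'c' = {T0}  orig:{}
  T[3,3] 'b' = {T2}  orig:{}
  T[4,4] 'a' = {T1}  orig:{}
  T[5,5] 'b' = {T2}  orig:{}
  T[0,1] 'ca' = {A}
  T[1,2] 'ac' = ∅
  T[2,3] 'cb' = {S}
  T[3,4] 'ba' = ∅
  T[4,5] 'ab' = {B}
  T[0,2] 'cac' = ∅
  T[1,3] 'acb' = ∅
  T[2,4] 'cba' = ∅
  T[3,5] 'bab' = {S}
  T[0,3] 'cacb' = ∅
  T[1,4] 'acba' = ∅
  T[2,5] 'cbab' = {A}
  T[0,4] 'cacba' = ∅
  T[1,5] 'acbab' = {X4}  orig:{}
  T[0,5] 'cacbab' = {S}

S ∈ T[0,5] ⇒ YES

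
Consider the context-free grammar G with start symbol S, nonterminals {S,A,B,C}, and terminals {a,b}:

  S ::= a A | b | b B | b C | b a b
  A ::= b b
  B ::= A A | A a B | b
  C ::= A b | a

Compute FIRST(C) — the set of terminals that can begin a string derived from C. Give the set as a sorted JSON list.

FIRST sets, iterate to fixpoint:
iter 1:
  A via A→b b: +{b}
  B via B→A A: +{b}
  C via C→A b: +{b}
  C via C→a: +{a}
  S via S→a A: +{a}
  S via S→b: +{b}
  FIRST[S]={a,b}  FIRST[A]={b}  FIRST[B]={b}  FIRST[C]={a,b}
iter 2: (stable)
  FIRST[S]={a,b}  FIRST[A]={b}  FIRST[B]={b}  FIRST[C]={a,b}

FIRST(C) = ["a", "b"]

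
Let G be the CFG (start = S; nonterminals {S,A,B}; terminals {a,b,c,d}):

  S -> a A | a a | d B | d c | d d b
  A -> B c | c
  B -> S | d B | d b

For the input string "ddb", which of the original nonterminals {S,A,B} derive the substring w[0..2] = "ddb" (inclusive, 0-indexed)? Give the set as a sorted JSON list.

CNF form of G:
  S -> T1 A | T1 T1 | T2 B | T2 T0 | T2 X5
  A -> B T0 | c
  B -> T1 A | T1 T1 | T2 B | T2 T0 | T2 T3 | T2 X4
  T0 -> c
  T1 -> a
  T2 -> d
  T3 -> b
  X4 -> T2 T3
  X5 -> T2 T3

Fill CYK table bottom-up, restricted to cells inside w[0..2]:
  T[0,0] 'd' = {T2}  orig:{}
  T[1,1] 'd' = {T2}  orig:{}
  T[2,2] 'b' = {T3}  orig:{}
  T[0,1] 'dd' = ∅
  T[1,2] 'db' = {B,X4,X5}  orig:{B}
  T[0,2] 'ddb' = {B,S}

Original NTs in T[0,2] deriving "ddb": ["B", "S"]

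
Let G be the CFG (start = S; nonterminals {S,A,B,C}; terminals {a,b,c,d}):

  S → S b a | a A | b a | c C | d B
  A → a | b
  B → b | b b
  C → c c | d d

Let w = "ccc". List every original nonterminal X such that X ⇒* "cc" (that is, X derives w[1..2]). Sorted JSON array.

Convert to CNF:
  S -> S X4 | T0 T3 | T1 C | T2 B | T3 A
  A -> a | b
  B -> T0 T0 | b
  C -> T1 T1 | T2 T2
  T0 -> b
  T1 -> c
  T2 -> d
  T3 -> a
  X4 -> T0 T3

CYK table (by increasing span) (cells [i..j] with 1 ≤ i ≤ j ≤ 2 only):
  [1..1]={T1}  "c"  orig:{}
  [2..2]={T1}  "c"  orig:{}
  [1..2]={C}  "cc"

Original NTs in T[1,2] deriving "cc": ["C"]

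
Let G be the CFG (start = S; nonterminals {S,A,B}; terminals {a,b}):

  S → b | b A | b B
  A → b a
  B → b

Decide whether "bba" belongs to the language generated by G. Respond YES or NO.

CNF form of G:
  S -> T0 A | T0 B | b
  A -> T0 T1
  B -> b
  T0 -> b
  T1 -> a

CYK fill:
  [0..0]={B,S,T0}  "b"  orig:{B,S}
  [1..1]={B,S,T0}  "b"  orig:{B,S}
  [2..2]={T1}  "a"  orig:{}
  [0..1]={S}  "bb"
  [1..2]={A}  "ba"
  [0..2]={S}  "bba"

S ∈ T[0,2] ⇒ YES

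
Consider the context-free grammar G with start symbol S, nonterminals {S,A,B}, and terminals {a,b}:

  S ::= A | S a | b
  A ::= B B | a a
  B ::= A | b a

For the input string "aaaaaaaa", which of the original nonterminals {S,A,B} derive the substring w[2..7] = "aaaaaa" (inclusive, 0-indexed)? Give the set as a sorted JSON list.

CNF form of G:
  S -> B B | S T0 | T0 T0 | b
  A -> B B | T0 T0
  B -> B B | T0 T0 | T1 T0
  T0 -> a
  T1 -> b

CYK fill (cells [i..j] with 2 ≤ i ≤ j ≤ 7 only):
  T[2,2] 'a' = {T0}  orig:{}
  T[3,3] 'a' = {T0}  orig:{}
  T[4,4] 'a' = {T0}  orig:{}
  T[5,5] 'a' = {T0}  orig:{}
  T[6,6] 'a' = {T0}  orig:{}
  T[7,7] 'a' = {T0}  orig:{}
  T[2,3] 'aa' = {A,B,S}
  T[3,4] 'aa' = {A,B,S}
  T[4,5] 'aa' = {A,B,S}
  T[5,6] 'aa' = {A,B,S}
  T[6,7] 'aa' = {A,B,S}
  T[2,4] 'aaa' = {S}
  T[3,5] 'aaa' = {S}
  T[4,6] 'aaa' = {S}
  T[5,7] 'aaa' = {S}
  T[2,5] 'aaaa' = {A,B,S}
  T[3,6] 'aaaa' = {A,B,S}
  T[4,7] 'aaaa' = {A,B,S}
  T[2,6] 'aaaaa' = {S}
  T[3,7] 'aaaaa' = {S}
  T[2,7] 'aaaaaa' = {A,B,S}

Original NTs in T[2,7] deriving "aaaaaa": ["A", "B", "S"]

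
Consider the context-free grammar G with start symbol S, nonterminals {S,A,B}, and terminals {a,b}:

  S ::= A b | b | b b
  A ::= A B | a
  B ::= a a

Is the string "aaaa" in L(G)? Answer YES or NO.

Convert to CNF:
  S -> A T1 | T1 T1 | b
  A -> A B | a
  B -> T0 T0
  T0 -> a
  T1 -> b

CYK fill:
  T[0,0] 'a' = {A,T0}  orig:{A}
  T[1,1] 'a' = {A,T0}  orig:{A}
  T[2,2] 'a' = {A,T0}  orig:{A}
  T[3,3] 'a' = {A,T0}  orig:{A}
  T[0,1] 'aa' = {B}
  T[1,2] 'aa' = {B}
  T[2,3] 'aa' = {B}
  T[0,2] 'aaa' = {A}
  T[1,3] 'aaa' = {A}
  T[0,3] 'aaaa' = ∅

S ∉ T[0,3] ⇒ NO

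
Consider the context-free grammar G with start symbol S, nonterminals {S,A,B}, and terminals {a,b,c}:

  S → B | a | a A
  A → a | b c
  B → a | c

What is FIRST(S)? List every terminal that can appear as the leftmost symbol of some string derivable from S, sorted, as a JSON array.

FIRST sets, iterate to fixpoint:
round 1:
  A via A→a: +{a}
  A via A→b c: +{b}
  B via B→a: +{a}
  B via B→c: +{c}
  S via S→B: +{a,c}
  FIRST[S]={a,c}  FIRST[A]={a,b}  FIRST[B]={a,c}
round 2: (no change)
  FIRST[S]={a,c}  FIRST[A]={a,b}  FIRST[B]={a,c}

FIRST(S) = ["a", "c"]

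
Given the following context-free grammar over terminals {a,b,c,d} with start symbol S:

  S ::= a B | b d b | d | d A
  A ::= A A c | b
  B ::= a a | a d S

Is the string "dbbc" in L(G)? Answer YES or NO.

CNF form of G:
  S -> T1 B | T2 A | T3 X6 | d
  A -> A X4 | b
  B -> T1 T1 | T1 X5
  T0 -> c
  T1 -> a
  T2 -> d
  T3 -> b
  X4 -> A T0
  X5 -> T2 S
  X6 -> T2 T3

CYK fill:
  cell(0,0) d: {S,T2}  orig:{S}
  cell(1,1) b: {A,T3}  orig:{A}
  cell(2,2) b: {A,T3}  orig:{A}
  cell(3,3) c: {T0}  orig:{}
  cell(0,1) db: {S,X6}  orig:{S}
  cell(1,2) bb: ∅
  cell(2,3) bc: {X4}  orig:{}
  cell(0,2) dbb: ∅
  cell(1,3) bbc: {A}
  cell(0,3) dbbc: {S}

S ∈ T[0,3] ⇒ YES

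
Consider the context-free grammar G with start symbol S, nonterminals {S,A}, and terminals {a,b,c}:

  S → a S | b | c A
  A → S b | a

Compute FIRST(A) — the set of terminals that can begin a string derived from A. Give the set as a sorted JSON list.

FIRST sets, iterate to fixpoint:
iter 1:
  A via A→a: +{a}
  S via S→a S: +{a}
  S via S→b: +{b}
  S via S→c A: +{c}
  FIRST[S]={a,b,c}  FIRST[A]={a}
iter 2:
  A via A→S b: +{b,c}
  FIRST[S]={a,b,c}  FIRST[A]={a,b,c}
iter 3: — fixpoint
  FIRST[S]={a,b,c}  FIRST[A]={a,b,c}

FIRST(A) = ["a", "b", "c"]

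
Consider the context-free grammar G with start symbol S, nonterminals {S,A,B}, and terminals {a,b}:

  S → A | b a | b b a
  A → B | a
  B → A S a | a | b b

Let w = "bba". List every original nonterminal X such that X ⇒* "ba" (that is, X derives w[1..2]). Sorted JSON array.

Convert to CNF:
  S -> A X4 | T1 T0 | T1 T1 | T1 X5 | a
  A -> A X2 | T1 T1 | a
  B -> A X3 | T1 T1 | a
  T0 -> a
  T1 -> b
  X2 -> S T0
  X3 -> S T0
  X4 -> S T0
  X5 -> T1 T0

CYK table (by increasing span) — only the sub-triangle for w[1..2]:
  [1..1]={T1}  "b"  orig:{}
  [2..2]={A,B,S,T0}  "a"  orig:{A,B,S}
  [1..2]={S,X5}  "ba"  orig:{S}

Original NTs in T[1,2] deriving "ba": ["S"]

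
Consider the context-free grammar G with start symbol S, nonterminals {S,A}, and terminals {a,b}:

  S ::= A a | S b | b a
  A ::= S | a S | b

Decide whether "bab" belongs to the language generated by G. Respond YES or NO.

CNF form of G:
  S -> A T0 | S T1 | T1 T0
  A -> A T0 | S T1 | T0 S | T1 T0 | b
  T0 -> a
  T1 -> b

CYK table (by increasing span):
  [0..0]={A,T1}  "b"  orig:{A}
  [1..1]={T0}  "a"  orig:{}
  [2..2]={A,T1}  "b"  orig:{A}
  [0..1]={A,S}  "ba"
  [1..2]=∅  "ab"
  [0..2]={A,S}  "bab"

S ∈ T[0,2] ⇒ YES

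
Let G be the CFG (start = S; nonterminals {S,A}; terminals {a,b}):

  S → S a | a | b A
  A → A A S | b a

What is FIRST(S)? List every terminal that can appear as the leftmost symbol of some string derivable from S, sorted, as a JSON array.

Compute FIRST by fixpoint:
pass 1:
  A via A→b a: +{b}
  S via S→a: +{a}
  S via S→b A: +{b}
  S: {a,b}  A: {b}
pass 2: — fixpoint
  S: {a,b}  A: {b}

FIRST(S) = ["a", "b"]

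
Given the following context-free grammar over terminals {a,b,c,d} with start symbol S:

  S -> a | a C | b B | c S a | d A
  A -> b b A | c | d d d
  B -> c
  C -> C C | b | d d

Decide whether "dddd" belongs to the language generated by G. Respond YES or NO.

CNF form of G:
  S -> T0 B | T1 A | T2 C | T3 X6 | a
  A -> T0 X4 | T1 X5 | c
  B -> c
  C -> C C | T1 T1 | b
  T0 -> b
  T1 -> d
  T2 -> a
  T3 -> c
  X4 -> T0 A
  X5 -> T1 T1
  X6 -> S T2

CYK fill:
  [0..0]={T1}  "d"  orig:{}
  [1..1]={T1}  "d"  orig:{}
  [2..2]={T1}  "d"  orig:{}
  [3..3]={T1}  "d"  orig:{}
  [0..1]={C,X5}  "dd"  orig:{C}
  [1..2]={C,X5}  "dd"  orig:{C}
  [2..3]={C,X5}  "dd"  orig:{C}
  [0..2]={A}  "ddd"
  [1..3]={A}  "ddd"
  [0..3]={C,S}  "dddd"

S ∈ T[0,3] ⇒ YES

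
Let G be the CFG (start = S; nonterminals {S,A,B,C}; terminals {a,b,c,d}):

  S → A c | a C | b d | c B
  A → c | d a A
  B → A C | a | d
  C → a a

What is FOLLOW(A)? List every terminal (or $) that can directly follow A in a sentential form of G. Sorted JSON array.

Compute FIRST by fixpoint:
round 1:
  A via A→c: +{c}
  A via A→d a A: +{d}
  B via B→A C: +{c,d}
  B via B→a: +{a}
  C via C→a a: +{a}
  S via S→A c: +{c,d}
  S via S→a C: +{a}
  S via S→b d: +{b}
  FIRST(S)={a,b,c,d}  FIRST(A)={c,d}  FIRST(B)={a,c,d}  FIRST(C)={a}
round 2: — fixpoint
  FIRST(S)={a,b,c,d}  FIRST(A)={c,d}  FIRST(B)={a,c,d}  FIRST(C)={a}

Compute FOLLOW by fixpoint:
seed FOLLOW(S) with $
iter 1:
  B→A C: FOLLOW(A) ⊇ FIRST(C) = {a}; new: +{a}
  S→A c: FOLLOW(A) ⊇ FIRST(c) = {c}; new: +{c}
  S→a C: FOLLOW(C) ⊇ FOLLOW(S) ⊇ {$}; new: +{$}
  S→c B: FOLLOW(B) ⊇ FOLLOW(S) ⊇ {$}; new: +{$}
  FOLLOW[S]={$}  FOLLOW[A]={a,c}  FOLLOW[B]={$}  FOLLOW[C]={$}
iter 2: (no change)
  FOLLOW[S]={$}  FOLLOW[A]={a,c}  FOLLOW[B]={$}  FOLLOW[C]={$}

FOLLOW(A) = ["a", "c"]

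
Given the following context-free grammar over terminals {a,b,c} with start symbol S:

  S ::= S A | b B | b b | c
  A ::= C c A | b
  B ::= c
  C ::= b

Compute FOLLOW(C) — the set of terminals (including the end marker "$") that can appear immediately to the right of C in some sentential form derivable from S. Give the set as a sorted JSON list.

FIRST sets, iterate to fixpoint:
[1]
  A via A→b: +{b}
  B via B→c: +{c}
  C via C→b: +{b}
  S via S→b B: +{b}
  S via S→c: +{c}
  FIRST[S]={b,c}  FIRST[A]={b}  FIRST[B]={c}  FIRST[C]={b}
[2] done
  FIRST[S]={b,c}  FIRST[A]={b}  FIRST[B]={c}  FIRST[C]={b}

Compute FOLLOW by fixpoint:
initialize: $ ∈ FOLLOW(S)
round 1:
  A→C c A: FOLLOW(C) ⊇ FIRST(c) = {c}; new: +{c}
  S→S A: FOLLOW(S) ⊇ FIRST(A) = {b}; new: +{b}
  S→S A: FOLLOW(A) ⊇ FOLLOW(S) ⊇ {$,b}; new: +{$,b}
  S→b B: FOLLOW(B) ⊇ FOLLOW(S) ⊇ {$,b}; new: +{$,b}
  S: {$,b}  A: {$,b}  B: {$,b}  C: {c}
round 2: — fixpoint
  S: {$,b}  A: {$,b}  B: {$,b}  C: {c}

FOLLOW(C) = ["c"]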